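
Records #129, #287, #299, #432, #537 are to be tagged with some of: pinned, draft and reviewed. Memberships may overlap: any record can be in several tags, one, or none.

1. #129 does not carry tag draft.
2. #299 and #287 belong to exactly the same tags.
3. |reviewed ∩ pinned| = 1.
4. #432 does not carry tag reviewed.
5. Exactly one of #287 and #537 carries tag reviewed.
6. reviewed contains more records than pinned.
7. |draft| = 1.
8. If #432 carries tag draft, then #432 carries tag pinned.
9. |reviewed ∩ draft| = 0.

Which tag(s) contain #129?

#129: pinned, reviewed

From (1): #129 ∉ draft.
From (4): #432 ∉ reviewed.
Suppose #129 ∉ pinned: no assignment then satisfies all the clues, so #129 ∈ pinned.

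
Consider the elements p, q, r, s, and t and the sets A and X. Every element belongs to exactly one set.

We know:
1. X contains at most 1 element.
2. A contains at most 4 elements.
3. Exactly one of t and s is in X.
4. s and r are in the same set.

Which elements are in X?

X = {t}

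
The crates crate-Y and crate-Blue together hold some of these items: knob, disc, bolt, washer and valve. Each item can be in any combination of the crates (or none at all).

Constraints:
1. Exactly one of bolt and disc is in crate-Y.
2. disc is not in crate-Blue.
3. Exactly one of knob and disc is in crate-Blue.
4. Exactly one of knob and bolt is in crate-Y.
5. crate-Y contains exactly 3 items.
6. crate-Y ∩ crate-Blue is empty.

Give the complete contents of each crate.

crate-Y = {bolt, valve, washer}; crate-Blue = {knob}

From (2): disc ∉ crate-Blue.
(3) (exactly one): knob ∈ crate-Blue.
(6) (disjoint): knob ∉ crate-Y.
(4) (exactly one): bolt ∈ crate-Y.
(6) (disjoint): bolt ∉ crate-Blue.
(1) (exactly one): disc ∉ crate-Y.
(5): only 3 candidates remain for crate-Y, so all are in.
(6) (disjoint): washer ∉ crate-Blue.
(6) (disjoint): valve ∉ crate-Blue.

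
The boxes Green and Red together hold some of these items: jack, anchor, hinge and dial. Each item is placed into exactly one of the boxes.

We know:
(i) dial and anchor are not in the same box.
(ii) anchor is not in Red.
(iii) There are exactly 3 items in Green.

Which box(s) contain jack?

jack: Green

From (ii): anchor ∉ Red.
Only one box left: anchor ∈ Green.
(i): dial ∉ Green.
(iii): only 3 candidates remain for Green, so all are in.
Only one box left: dial ∈ Red.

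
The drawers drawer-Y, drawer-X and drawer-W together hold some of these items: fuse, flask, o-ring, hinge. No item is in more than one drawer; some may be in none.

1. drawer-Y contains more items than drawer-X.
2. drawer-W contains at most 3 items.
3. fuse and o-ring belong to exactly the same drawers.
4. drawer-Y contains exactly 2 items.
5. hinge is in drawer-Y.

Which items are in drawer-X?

drawer-X = {}

From (5): hinge ∈ drawer-Y.
Suppose fuse ∈ drawer-X: no assignment then satisfies all the clues, so fuse ∉ drawer-X.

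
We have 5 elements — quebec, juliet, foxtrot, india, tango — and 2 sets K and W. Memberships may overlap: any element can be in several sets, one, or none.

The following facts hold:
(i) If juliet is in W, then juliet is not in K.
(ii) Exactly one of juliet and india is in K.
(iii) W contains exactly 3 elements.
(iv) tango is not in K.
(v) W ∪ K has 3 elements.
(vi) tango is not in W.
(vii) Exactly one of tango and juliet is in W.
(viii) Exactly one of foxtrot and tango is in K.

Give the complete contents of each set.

K = {foxtrot, india}; W = {foxtrot, india, juliet}

From (iv): tango ∉ K.
From (vi): tango ∉ W.
(vii) (exactly one): juliet ∈ W.
(viii) (exactly one): foxtrot ∈ K.
(i): juliet ∉ K.
(ii) (exactly one): india ∈ K.
Suppose quebec ∈ K: no assignment then satisfies all the clues, so quebec ∉ K.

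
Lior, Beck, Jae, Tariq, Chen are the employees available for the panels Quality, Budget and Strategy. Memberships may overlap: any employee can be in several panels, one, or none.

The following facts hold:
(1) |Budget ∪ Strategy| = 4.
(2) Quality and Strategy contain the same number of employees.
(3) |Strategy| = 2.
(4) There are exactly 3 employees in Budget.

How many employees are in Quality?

2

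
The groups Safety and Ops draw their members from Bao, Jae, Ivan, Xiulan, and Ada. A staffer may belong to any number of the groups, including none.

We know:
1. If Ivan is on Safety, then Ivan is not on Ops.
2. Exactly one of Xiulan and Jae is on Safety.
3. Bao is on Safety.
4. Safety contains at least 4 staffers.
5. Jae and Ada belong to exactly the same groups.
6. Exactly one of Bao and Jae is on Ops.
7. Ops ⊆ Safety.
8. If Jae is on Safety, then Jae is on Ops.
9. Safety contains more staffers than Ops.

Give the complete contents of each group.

Safety = {Ada, Bao, Ivan, Jae}; Ops = {Ada, Jae}

From (3): Bao ∈ Safety.
Suppose Bao ∈ Ops: no assignment then satisfies all the clues, so Bao ∉ Ops.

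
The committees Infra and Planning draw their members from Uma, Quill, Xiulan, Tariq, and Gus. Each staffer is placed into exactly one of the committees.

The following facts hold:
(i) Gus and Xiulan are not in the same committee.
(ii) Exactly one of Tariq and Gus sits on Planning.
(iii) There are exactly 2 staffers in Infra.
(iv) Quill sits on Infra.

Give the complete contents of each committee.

Infra = {Gus, Quill}; Planning = {Tariq, Uma, Xiulan}

From (iv): Quill ∈ Infra.
Suppose Uma ∈ Infra: no assignment then satisfies all the clues, so Uma ∉ Infra.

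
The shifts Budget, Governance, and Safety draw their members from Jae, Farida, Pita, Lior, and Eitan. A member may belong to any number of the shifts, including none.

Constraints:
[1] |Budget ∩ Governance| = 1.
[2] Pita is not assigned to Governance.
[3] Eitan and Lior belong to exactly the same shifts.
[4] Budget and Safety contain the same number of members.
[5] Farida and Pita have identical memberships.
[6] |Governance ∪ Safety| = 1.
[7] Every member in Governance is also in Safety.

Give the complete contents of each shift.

Budget = {Jae}; Governance = {Jae}; Safety = {Jae}

From (2): Pita ∉ Governance.
(5): Farida matches Pita: Farida ∉ Governance.
Suppose Jae ∉ Budget: no assignment then satisfies all the clues, so Jae ∈ Budget.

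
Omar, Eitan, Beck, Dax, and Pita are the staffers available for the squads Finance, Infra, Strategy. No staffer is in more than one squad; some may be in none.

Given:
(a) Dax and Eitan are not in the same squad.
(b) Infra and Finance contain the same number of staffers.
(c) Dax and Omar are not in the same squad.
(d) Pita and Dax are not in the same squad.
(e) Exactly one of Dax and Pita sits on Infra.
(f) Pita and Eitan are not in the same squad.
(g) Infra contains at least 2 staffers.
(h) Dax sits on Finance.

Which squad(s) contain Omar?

From (h): Dax ∈ Finance.
(a): Eitan ∉ Finance.
(c): Omar ∉ Finance.
(d): Pita ∉ Finance.
(e) (exactly one): Pita ∈ Infra.
(f): Eitan ∉ Infra.
Suppose Omar ∉ Infra: no assignment then satisfies all the clues, so Omar ∈ Infra.

Omar: Infra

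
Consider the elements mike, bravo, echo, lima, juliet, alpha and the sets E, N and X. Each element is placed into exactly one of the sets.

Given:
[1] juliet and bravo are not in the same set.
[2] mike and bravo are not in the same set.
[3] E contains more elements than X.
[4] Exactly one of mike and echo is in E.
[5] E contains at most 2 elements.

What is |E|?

2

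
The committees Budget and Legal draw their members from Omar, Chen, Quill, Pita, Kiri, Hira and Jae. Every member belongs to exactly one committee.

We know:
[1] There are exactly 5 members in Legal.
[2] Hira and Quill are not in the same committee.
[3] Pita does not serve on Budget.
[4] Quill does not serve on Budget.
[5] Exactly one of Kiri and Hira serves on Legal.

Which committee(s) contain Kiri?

Kiri: Legal

From (3): Pita ∉ Budget.
From (4): Quill ∉ Budget.
Only one committee left: Quill ∈ Legal.
Only one committee left: Pita ∈ Legal.
(2): Hira ∉ Legal.
(5) (exactly one): Kiri ∈ Legal.
Only one committee left: Hira ∈ Budget.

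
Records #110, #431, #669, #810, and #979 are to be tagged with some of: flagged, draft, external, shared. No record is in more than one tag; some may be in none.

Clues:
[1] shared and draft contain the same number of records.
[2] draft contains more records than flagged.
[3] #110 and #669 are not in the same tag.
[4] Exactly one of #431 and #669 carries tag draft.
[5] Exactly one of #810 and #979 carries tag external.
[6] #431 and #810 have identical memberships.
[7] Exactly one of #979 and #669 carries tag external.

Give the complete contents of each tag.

flagged = {}; draft = {#669}; external = {#979}; shared = {#110}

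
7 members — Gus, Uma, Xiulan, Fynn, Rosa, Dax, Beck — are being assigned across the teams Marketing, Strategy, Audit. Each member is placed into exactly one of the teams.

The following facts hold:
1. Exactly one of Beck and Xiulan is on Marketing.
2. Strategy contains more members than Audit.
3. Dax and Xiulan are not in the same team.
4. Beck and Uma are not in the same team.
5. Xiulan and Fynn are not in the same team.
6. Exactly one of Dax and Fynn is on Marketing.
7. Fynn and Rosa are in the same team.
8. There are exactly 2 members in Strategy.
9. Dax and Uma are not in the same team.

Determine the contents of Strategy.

Strategy = {Uma, Xiulan}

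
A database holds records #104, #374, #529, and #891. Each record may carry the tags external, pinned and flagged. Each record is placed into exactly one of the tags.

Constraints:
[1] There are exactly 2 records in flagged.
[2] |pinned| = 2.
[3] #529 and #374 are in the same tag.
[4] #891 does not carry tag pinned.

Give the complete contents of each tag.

external = {}; pinned = {#374, #529}; flagged = {#104, #891}

From (4): #891 ∉ pinned.
Suppose #104 ∈ external: no assignment then satisfies all the clues, so #104 ∉ external.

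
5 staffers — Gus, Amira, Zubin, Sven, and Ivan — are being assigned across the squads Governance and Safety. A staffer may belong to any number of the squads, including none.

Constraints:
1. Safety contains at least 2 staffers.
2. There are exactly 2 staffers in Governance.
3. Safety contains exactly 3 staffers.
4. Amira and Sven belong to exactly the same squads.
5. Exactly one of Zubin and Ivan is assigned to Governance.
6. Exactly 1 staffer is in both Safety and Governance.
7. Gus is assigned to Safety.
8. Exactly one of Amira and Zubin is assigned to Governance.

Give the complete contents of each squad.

Governance = {Gus, Zubin}; Safety = {Amira, Gus, Sven}

From (7): Gus ∈ Safety.
Suppose Gus ∉ Governance: no assignment then satisfies all the clues, so Gus ∈ Governance.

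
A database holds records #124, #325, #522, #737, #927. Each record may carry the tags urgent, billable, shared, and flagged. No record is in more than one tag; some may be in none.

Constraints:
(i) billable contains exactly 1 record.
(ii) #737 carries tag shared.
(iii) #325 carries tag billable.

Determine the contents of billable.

From (ii): #737 ∈ shared.
From (iii): #325 ∈ billable.
(i): billable already has 1, so the rest are out.

billable = {#325}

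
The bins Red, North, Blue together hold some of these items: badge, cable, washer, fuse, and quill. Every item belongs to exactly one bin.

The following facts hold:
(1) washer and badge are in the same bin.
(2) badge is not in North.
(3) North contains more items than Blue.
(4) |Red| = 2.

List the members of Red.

From (2): badge ∉ North.
(1): washer matches badge: washer ∉ North.
Suppose badge ∉ Red: no assignment then satisfies all the clues, so badge ∈ Red.

Red = {badge, washer}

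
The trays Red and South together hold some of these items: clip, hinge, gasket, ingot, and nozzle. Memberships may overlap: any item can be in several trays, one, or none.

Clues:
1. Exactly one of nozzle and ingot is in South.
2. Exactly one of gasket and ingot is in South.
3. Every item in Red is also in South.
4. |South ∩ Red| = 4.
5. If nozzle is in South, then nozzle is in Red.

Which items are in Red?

Red = {clip, gasket, hinge, nozzle}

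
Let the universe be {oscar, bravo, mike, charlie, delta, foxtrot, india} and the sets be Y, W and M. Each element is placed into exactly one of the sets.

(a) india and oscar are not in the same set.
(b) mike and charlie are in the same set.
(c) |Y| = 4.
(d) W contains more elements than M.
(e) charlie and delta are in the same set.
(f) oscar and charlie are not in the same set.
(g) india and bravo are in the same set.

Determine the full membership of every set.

Y = {charlie, delta, foxtrot, mike}; W = {bravo, india}; M = {oscar}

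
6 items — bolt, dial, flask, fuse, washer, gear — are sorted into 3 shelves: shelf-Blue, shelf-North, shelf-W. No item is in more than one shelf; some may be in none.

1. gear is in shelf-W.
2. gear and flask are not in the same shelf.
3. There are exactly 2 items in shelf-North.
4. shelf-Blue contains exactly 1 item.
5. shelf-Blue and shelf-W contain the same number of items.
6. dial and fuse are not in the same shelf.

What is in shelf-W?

shelf-W = {gear}

From (1): gear ∈ shelf-W.
(2): flask ∉ shelf-W.
Suppose bolt ∈ shelf-W: no assignment then satisfies all the clues, so bolt ∉ shelf-W.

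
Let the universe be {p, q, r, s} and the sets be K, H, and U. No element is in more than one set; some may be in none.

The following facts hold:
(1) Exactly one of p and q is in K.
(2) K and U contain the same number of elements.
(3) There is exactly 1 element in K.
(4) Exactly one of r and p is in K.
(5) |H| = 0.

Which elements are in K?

K = {p}

(5): H already has 0, so the rest are out.
Suppose p ∉ K: no assignment then satisfies all the clues, so p ∈ K.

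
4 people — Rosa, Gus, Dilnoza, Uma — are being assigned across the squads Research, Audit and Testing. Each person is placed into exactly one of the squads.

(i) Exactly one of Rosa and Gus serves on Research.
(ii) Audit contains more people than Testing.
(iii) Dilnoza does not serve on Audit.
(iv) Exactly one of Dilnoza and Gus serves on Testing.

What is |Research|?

From (iii): Dilnoza ∉ Audit.
Suppose Rosa ∈ Testing: no assignment then satisfies all the clues, so Rosa ∉ Testing.

1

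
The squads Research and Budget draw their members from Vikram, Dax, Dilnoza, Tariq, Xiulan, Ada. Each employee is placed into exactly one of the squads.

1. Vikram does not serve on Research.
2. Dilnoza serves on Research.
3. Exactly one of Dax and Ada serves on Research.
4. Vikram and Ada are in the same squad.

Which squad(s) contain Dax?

Dax: Research

From (1): Vikram ∉ Research.
From (2): Dilnoza ∈ Research.
(4): Ada matches Vikram: Ada ∉ Research.
Only one squad left: Vikram ∈ Budget.
Only one squad left: Ada ∈ Budget.
(3) (exactly one): Dax ∈ Research.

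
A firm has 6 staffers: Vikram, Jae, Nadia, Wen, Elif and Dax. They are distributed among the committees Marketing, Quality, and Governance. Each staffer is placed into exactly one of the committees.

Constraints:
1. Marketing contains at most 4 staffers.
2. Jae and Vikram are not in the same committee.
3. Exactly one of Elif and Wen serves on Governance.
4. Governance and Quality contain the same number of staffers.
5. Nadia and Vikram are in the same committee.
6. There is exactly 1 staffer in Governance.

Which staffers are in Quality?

Quality = {Jae}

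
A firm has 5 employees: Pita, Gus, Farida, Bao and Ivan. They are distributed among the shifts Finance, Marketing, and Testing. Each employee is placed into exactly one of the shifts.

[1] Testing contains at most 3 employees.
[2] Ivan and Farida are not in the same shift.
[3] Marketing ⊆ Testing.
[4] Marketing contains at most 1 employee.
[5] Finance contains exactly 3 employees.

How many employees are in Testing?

2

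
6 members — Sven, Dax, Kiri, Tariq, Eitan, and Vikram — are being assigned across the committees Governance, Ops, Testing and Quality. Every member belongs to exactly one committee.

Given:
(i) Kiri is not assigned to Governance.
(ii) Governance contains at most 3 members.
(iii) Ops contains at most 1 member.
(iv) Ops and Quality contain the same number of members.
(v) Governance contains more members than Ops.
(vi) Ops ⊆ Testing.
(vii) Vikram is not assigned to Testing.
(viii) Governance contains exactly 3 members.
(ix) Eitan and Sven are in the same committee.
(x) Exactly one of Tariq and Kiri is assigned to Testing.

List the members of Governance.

Governance = {Dax, Tariq, Vikram}

From (i): Kiri ∉ Governance.
From (vii): Vikram ∉ Testing.
(vi) contrapositive: Vikram ∉ Ops.
Suppose Sven ∈ Governance: no assignment then satisfies all the clues, so Sven ∉ Governance.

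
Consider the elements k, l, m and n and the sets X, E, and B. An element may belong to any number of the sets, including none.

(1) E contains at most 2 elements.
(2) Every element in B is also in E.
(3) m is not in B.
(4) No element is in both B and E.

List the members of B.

From (3): m ∉ B.
Suppose k ∈ B: no assignment then satisfies all the clues, so k ∉ B.

B = {}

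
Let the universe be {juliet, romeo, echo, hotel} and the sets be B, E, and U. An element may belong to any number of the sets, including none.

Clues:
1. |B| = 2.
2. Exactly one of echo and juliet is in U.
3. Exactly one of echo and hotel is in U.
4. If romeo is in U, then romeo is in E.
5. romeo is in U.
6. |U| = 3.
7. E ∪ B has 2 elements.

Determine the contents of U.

From (5): romeo ∈ U.
(4): romeo ∈ E.
Suppose juliet ∉ U: no assignment then satisfies all the clues, so juliet ∈ U.

U = {hotel, juliet, romeo}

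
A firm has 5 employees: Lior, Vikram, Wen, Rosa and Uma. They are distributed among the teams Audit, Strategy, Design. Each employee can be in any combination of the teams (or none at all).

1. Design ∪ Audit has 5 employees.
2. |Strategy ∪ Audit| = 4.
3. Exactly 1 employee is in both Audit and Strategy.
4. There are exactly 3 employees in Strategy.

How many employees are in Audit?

2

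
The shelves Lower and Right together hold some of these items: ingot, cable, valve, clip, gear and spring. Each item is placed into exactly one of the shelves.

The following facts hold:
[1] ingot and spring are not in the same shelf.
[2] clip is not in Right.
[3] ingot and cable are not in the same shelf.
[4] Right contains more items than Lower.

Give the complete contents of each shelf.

Lower = {clip, ingot}; Right = {cable, gear, spring, valve}

From (2): clip ∉ Right.
Only one shelf left: clip ∈ Lower.
Suppose ingot ∉ Lower: no assignment then satisfies all the clues, so ingot ∈ Lower.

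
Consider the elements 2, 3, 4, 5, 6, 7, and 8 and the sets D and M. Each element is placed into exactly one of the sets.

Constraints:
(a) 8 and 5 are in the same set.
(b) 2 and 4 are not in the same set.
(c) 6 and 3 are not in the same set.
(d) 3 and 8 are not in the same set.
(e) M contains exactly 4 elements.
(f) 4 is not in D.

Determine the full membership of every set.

D = {2, 3, 7}; M = {4, 5, 6, 8}

From (f): 4 ∉ D.
Only one set left: 4 ∈ M.
(b): 2 ∉ M.
Only one set left: 2 ∈ D.
Suppose 3 ∉ D: no assignment then satisfies all the clues, so 3 ∈ D.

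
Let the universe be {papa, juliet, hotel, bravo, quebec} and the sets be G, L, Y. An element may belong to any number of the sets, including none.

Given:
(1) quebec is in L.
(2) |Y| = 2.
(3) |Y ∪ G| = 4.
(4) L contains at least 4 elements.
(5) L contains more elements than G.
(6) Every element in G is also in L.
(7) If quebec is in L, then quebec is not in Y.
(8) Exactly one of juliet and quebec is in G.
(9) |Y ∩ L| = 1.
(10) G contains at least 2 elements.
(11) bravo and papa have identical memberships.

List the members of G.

G = {bravo, juliet, papa}

From (1): quebec ∈ L.
(7): quebec ∉ Y.
Suppose papa ∉ G: no assignment then satisfies all the clues, so papa ∈ G.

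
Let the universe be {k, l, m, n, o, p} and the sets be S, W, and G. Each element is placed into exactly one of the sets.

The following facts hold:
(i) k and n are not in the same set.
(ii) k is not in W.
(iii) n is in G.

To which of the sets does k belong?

k: S

From (ii): k ∉ W.
From (iii): n ∈ G.
(i): k ∉ G.
Only one set left: k ∈ S.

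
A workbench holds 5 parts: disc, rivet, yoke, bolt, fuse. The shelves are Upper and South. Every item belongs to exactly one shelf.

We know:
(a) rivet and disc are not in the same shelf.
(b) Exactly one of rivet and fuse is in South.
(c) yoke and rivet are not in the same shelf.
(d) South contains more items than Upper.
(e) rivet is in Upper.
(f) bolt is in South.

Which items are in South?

From (e): rivet ∈ Upper.
From (f): bolt ∈ South.
(a): disc ∉ Upper.
(b) (exactly one): fuse ∈ South.
(c): yoke ∉ Upper.
Only one shelf left: disc ∈ South.
Only one shelf left: yoke ∈ South.

South = {bolt, disc, fuse, yoke}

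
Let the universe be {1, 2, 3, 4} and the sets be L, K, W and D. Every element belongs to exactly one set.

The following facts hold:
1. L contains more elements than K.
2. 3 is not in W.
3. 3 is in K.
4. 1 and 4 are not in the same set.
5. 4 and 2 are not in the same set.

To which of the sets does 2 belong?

2: L

From (2): 3 ∉ W.
From (3): 3 ∈ K.
Suppose 2 ∉ L: no assignment then satisfies all the clues, so 2 ∈ L.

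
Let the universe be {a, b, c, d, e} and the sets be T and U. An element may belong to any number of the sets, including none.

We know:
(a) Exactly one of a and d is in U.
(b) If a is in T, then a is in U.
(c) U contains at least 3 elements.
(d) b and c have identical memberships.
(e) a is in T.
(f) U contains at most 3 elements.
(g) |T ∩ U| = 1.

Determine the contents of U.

U = {a, b, c}

From (e): a ∈ T.
(b): a ∈ U.
(a) (exactly one): d ∉ U.
Suppose b ∉ U: no assignment then satisfies all the clues, so b ∈ U.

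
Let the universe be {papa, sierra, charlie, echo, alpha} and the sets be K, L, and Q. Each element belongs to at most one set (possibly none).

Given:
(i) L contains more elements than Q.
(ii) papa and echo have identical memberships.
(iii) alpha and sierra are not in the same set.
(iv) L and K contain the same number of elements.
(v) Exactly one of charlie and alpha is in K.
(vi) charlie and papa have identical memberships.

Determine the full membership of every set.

K = {alpha}; L = {sierra}; Q = {}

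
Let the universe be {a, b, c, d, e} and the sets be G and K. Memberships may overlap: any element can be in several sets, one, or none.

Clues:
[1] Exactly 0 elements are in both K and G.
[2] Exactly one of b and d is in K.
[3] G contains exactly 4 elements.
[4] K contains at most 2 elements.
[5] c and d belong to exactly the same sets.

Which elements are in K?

K = {b}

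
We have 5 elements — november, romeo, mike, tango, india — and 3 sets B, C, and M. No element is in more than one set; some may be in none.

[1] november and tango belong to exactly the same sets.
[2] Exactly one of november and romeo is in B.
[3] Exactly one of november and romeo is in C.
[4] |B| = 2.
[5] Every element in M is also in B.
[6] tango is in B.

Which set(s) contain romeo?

romeo: C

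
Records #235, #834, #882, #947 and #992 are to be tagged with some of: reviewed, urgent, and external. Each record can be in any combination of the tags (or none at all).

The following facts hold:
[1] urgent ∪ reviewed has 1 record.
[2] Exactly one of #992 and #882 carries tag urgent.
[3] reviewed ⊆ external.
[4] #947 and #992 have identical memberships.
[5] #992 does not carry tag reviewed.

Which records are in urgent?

urgent = {#882}

From (5): #992 ∉ reviewed.
(4): #947 matches #992: #947 ∉ reviewed.
Suppose #235 ∈ urgent: no assignment then satisfies all the clues, so #235 ∉ urgent.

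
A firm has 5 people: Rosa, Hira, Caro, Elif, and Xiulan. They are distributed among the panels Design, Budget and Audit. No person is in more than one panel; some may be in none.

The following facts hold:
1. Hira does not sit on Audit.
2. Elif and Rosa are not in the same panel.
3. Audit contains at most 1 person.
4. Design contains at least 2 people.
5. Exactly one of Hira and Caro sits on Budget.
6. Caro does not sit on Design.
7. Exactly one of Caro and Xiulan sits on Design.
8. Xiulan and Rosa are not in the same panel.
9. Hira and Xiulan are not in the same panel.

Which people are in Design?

From (1): Hira ∉ Audit.
From (6): Caro ∉ Design.
(7) (exactly one): Xiulan ∈ Design.
(8): Rosa ∉ Design.
(9): Hira ∉ Design.
(4): only 2 candidates remain for Design, so all are in.

Design = {Elif, Xiulan}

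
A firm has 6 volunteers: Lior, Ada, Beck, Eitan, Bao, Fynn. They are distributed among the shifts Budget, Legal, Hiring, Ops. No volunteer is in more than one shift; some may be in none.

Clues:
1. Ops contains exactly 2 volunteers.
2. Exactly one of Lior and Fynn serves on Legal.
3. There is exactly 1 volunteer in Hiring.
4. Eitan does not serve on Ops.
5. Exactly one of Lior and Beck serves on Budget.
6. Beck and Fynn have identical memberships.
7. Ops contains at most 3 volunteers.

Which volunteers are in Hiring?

Hiring = {Eitan}

From (4): Eitan ∉ Ops.
Suppose Lior ∈ Hiring: no assignment then satisfies all the clues, so Lior ∉ Hiring.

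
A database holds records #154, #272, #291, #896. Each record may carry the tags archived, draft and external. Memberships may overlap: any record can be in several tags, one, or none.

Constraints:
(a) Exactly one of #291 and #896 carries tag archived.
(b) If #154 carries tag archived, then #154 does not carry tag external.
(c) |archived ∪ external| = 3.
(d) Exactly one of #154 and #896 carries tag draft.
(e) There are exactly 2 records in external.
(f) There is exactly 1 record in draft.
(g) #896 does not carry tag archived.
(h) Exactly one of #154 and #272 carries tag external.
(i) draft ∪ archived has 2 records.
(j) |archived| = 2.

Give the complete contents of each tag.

archived = {#154, #291}; draft = {#154}; external = {#272, #291}

From (g): #896 ∉ archived.
(a) (exactly one): #291 ∈ archived.
Suppose #154 ∉ archived: no assignment then satisfies all the clues, so #154 ∈ archived.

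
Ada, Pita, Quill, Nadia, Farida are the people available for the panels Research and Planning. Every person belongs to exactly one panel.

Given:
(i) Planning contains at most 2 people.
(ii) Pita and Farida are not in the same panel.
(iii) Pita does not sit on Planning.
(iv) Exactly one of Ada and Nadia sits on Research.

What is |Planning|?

2

From (iii): Pita ∉ Planning.
Only one panel left: Pita ∈ Research.
(ii): Farida ∉ Research.
Only one panel left: Farida ∈ Planning.
Suppose Quill ∉ Research: no assignment then satisfies all the clues, so Quill ∈ Research.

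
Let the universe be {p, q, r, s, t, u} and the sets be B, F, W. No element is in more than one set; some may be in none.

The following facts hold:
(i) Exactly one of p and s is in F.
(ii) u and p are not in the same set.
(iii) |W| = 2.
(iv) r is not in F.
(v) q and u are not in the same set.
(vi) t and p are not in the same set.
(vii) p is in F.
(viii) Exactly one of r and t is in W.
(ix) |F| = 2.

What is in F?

F = {p, q}

From (iv): r ∉ F.
From (vii): p ∈ F.
(i) (exactly one): s ∉ F.
(ii): u ∉ F.
(vi): t ∉ F.
(ix): only 2 candidates remain for F, so all are in.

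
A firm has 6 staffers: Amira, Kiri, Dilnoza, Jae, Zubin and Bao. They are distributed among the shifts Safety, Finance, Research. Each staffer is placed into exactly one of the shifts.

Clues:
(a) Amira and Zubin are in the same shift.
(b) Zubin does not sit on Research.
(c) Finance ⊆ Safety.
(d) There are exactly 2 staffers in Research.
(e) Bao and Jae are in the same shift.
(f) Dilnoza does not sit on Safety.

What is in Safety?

Safety = {Amira, Bao, Jae, Zubin}

From (b): Zubin ∉ Research.
From (f): Dilnoza ∉ Safety.
(a): Amira matches Zubin: Amira ∉ Research.
(c) contrapositive: Dilnoza ∉ Finance.
Only one shift left: Dilnoza ∈ Research.
Suppose Amira ∉ Safety: no assignment then satisfies all the clues, so Amira ∈ Safety.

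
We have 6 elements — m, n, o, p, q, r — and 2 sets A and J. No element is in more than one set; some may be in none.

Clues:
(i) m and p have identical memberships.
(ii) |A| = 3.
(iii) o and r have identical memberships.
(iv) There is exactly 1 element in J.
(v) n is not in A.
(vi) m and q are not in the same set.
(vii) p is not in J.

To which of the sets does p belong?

p: none

From (v): n ∉ A.
From (vii): p ∉ J.
(i): m matches p: m ∉ J.
Suppose p ∈ A: no assignment then satisfies all the clues, so p ∉ A.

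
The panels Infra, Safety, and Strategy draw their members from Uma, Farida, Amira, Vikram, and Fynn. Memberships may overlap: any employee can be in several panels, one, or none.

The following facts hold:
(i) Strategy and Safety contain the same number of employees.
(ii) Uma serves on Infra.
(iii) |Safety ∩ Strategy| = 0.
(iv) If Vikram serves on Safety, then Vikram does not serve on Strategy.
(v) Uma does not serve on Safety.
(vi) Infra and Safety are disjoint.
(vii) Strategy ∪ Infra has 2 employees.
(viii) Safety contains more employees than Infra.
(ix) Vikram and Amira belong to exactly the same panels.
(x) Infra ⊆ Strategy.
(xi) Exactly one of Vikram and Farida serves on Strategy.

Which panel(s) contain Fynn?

Fynn: none

From (ii): Uma ∈ Infra.
From (v): Uma ∉ Safety.
(x) with Uma ∈ Infra: Uma ∈ Strategy.
Suppose Fynn ∈ Infra: no assignment then satisfies all the clues, so Fynn ∉ Infra.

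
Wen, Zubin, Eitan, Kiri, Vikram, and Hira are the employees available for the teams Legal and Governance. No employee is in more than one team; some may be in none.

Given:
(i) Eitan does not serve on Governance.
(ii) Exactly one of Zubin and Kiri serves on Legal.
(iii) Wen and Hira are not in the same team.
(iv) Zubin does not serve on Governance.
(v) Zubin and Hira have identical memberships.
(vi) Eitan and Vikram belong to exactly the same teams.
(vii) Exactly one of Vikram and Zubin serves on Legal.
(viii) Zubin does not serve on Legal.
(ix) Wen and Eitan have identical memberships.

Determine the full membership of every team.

From (i): Eitan ∉ Governance.
From (iv): Zubin ∉ Governance.
From (viii): Zubin ∉ Legal.
(ii) (exactly one): Kiri ∈ Legal.
(v): Hira matches Zubin: Hira ∉ Legal.
(v): Hira matches Zubin: Hira ∉ Governance.
(vi): Vikram matches Eitan: Vikram ∉ Governance.
(vii) (exactly one): Vikram ∈ Legal.
(ix): Wen matches Eitan: Wen ∉ Governance.
(vi): Eitan matches Vikram: Eitan ∈ Legal.
(ix): Wen matches Eitan: Wen ∈ Legal.

Legal = {Eitan, Kiri, Vikram, Wen}; Governance = {}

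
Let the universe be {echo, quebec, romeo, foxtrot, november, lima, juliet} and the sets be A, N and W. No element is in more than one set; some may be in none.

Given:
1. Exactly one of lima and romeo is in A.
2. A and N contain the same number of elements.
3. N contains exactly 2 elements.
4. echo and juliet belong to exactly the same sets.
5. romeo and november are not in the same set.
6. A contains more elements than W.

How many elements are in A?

2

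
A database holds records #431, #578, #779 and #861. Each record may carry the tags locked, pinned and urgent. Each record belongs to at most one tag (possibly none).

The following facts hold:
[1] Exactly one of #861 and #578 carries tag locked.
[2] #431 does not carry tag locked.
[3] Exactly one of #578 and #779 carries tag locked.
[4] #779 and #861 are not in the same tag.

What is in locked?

locked = {#578}

From (2): #431 ∉ locked.
Suppose #578 ∉ locked: no assignment then satisfies all the clues, so #578 ∈ locked.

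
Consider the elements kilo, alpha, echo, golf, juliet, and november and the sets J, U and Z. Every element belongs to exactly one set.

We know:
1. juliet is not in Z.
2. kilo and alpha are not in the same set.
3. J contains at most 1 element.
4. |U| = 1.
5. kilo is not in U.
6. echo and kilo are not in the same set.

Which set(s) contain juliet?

juliet: U

From (1): juliet ∉ Z.
From (5): kilo ∉ U.
Suppose juliet ∈ J: no assignment then satisfies all the clues, so juliet ∉ J.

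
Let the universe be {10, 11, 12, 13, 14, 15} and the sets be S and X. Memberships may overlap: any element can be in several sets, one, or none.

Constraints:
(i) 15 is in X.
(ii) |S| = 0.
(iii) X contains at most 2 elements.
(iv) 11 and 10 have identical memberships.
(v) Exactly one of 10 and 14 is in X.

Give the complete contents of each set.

S = {}; X = {14, 15}

From (i): 15 ∈ X.
(ii): S already has 0, so the rest are out.
Suppose 10 ∈ X: no assignment then satisfies all the clues, so 10 ∉ X.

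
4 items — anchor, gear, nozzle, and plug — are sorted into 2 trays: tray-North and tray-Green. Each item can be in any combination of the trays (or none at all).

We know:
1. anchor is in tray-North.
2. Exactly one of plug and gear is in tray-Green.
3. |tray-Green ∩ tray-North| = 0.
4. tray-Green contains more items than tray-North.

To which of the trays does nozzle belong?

nozzle: tray-Green

From (1): anchor ∈ tray-North.
Suppose nozzle ∈ tray-North: no assignment then satisfies all the clues, so nozzle ∉ tray-North.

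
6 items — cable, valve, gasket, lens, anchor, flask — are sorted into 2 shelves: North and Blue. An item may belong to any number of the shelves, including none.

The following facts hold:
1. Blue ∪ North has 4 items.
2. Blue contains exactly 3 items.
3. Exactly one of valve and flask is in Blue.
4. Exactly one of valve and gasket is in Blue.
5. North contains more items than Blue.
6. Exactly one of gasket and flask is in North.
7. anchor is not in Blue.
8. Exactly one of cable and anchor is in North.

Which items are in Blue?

Blue = {cable, lens, valve}

From (7): anchor ∉ Blue.
Suppose cable ∉ Blue: no assignment then satisfies all the clues, so cable ∈ Blue.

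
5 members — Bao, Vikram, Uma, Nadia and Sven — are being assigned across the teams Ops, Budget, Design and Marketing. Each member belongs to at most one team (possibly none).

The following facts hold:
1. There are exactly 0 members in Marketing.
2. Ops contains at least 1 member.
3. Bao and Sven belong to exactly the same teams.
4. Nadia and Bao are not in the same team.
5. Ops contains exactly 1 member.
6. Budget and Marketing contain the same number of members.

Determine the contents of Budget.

Budget = {}

(1): Marketing already has 0, so the rest are out.
Suppose Bao ∈ Budget: no assignment then satisfies all the clues, so Bao ∉ Budget.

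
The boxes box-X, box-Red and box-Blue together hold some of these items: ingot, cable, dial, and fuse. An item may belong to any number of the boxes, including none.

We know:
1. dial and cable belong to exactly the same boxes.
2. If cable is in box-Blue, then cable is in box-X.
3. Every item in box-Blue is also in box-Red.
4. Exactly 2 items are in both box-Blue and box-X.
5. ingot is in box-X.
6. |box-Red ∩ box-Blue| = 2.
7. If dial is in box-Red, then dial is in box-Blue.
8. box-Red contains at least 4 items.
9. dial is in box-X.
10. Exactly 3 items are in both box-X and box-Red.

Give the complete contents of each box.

box-X = {cable, dial, ingot}; box-Red = {cable, dial, fuse, ingot}; box-Blue = {cable, dial}

From (5): ingot ∈ box-X.
From (9): dial ∈ box-X.
(1): cable matches dial: cable ∈ box-X.
(8): only 4 candidates remain for box-Red, so all are in.
(7): dial ∈ box-Blue.
(1): cable matches dial: cable ∈ box-Blue.
Suppose ingot ∈ box-Blue: no assignment then satisfies all the clues, so ingot ∉ box-Blue.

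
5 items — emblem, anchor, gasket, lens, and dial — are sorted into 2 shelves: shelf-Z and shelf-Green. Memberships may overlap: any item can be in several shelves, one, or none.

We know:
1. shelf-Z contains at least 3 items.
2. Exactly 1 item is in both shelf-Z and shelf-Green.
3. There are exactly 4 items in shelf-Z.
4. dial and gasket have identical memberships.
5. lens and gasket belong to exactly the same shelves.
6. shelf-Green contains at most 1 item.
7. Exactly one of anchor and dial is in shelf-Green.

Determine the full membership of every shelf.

shelf-Z = {anchor, dial, gasket, lens}; shelf-Green = {anchor}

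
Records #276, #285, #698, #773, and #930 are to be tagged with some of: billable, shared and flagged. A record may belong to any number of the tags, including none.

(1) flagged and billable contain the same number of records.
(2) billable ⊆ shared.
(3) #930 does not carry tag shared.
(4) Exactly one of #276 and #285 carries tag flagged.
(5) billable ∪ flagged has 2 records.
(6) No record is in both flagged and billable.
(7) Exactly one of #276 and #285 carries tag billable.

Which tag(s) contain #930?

#930: none

From (3): #930 ∉ shared.
(2) contrapositive: #930 ∉ billable.
Suppose #930 ∈ flagged: no assignment then satisfies all the clues, so #930 ∉ flagged.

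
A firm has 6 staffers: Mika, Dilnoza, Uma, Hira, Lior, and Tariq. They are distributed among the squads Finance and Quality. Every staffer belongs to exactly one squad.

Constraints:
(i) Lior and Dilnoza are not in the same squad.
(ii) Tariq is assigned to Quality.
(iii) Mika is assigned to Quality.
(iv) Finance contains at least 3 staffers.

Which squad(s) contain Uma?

Uma: Finance

From (ii): Tariq ∈ Quality.
From (iii): Mika ∈ Quality.
Suppose Uma ∉ Finance: no assignment then satisfies all the clues, so Uma ∈ Finance.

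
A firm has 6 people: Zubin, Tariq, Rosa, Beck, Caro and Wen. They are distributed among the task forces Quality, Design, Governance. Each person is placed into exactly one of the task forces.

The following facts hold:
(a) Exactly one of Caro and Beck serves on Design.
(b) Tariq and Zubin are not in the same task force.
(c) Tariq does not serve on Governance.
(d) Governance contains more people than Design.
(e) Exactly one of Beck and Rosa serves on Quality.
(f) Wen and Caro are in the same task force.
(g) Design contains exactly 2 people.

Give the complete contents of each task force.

Quality = {Rosa}; Design = {Beck, Tariq}; Governance = {Caro, Wen, Zubin}

From (c): Tariq ∉ Governance.
Suppose Zubin ∈ Quality: no assignment then satisfies all the clues, so Zubin ∉ Quality.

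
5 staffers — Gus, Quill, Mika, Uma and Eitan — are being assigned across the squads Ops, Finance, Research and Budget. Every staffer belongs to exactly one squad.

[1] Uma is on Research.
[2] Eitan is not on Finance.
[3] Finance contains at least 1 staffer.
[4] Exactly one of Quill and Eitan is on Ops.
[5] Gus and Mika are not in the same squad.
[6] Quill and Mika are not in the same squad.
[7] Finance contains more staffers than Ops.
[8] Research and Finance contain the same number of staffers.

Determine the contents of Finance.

Finance = {Gus, Quill}

From (1): Uma ∈ Research.
From (2): Eitan ∉ Finance.
Suppose Gus ∉ Finance: no assignment then satisfies all the clues, so Gus ∈ Finance.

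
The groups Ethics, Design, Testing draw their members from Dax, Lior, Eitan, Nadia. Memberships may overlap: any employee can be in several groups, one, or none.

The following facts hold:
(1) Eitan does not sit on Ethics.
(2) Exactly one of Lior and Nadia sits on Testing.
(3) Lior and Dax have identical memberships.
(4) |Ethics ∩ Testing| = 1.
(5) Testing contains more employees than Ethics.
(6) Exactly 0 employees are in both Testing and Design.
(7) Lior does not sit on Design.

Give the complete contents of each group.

Ethics = {Nadia}; Design = {}; Testing = {Eitan, Nadia}

From (1): Eitan ∉ Ethics.
From (7): Lior ∉ Design.
(3): Dax matches Lior: Dax ∉ Design.
Suppose Dax ∈ Ethics: no assignment then satisfies all the clues, so Dax ∉ Ethics.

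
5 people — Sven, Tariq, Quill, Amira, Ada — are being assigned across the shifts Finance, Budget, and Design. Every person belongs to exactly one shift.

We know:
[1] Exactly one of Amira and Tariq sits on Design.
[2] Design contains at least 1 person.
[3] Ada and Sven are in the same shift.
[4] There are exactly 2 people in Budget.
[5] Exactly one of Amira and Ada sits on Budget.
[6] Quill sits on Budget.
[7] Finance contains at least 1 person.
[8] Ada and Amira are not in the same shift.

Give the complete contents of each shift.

From (6): Quill ∈ Budget.
Suppose Sven ∉ Finance: no assignment then satisfies all the clues, so Sven ∈ Finance.

Finance = {Ada, Sven}; Budget = {Amira, Quill}; Design = {Tariq}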